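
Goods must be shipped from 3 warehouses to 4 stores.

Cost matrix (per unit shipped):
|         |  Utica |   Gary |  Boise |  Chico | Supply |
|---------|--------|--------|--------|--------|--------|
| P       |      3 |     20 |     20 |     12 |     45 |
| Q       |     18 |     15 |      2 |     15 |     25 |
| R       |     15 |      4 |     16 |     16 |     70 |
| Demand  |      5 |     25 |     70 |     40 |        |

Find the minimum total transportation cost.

Optimal allocation:
  P–Utica: 5 units
  P–Chico: 40 units
  Q–Boise: 25 units
  R–Gary: 25 units
  R–Boise: 45 units
Total cost = 1365.
(Supply check: P ships 45; Q ships 25; R ships 70.)

1365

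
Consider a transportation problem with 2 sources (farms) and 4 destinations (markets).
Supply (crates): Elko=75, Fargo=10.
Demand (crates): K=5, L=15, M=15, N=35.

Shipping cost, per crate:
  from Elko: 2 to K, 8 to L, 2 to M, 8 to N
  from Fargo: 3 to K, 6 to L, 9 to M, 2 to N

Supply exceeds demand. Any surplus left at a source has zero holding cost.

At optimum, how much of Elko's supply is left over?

15

Minimum-cost shipments:
  Elko->K: 5 × 2 = 10
  Elko->L: 15 × 8 = 120
  Elko->M: 15 × 2 = 30
  Elko->N: 25 × 8 = 200
  Fargo->N: 10 × 2 = 20
Total cost = 380.
Elko ships 60 of its 75, leaving 15.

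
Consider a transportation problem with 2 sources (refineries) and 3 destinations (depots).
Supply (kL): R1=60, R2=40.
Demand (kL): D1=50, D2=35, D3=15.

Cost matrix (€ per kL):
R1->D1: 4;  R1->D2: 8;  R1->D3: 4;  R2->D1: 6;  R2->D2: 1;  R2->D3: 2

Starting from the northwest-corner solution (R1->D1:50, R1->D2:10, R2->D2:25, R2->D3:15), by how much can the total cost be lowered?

Current plan cost = 50·4 + 10·8 + 25·1 + 15·2 = €335.
Optimal plan:
  R1 to D1: 50 × €4 = €200
  R1 to D3: 10 × €4 = €40
  R2 to D2: 35 × €1 = €35
  R2 to D3: 5 × €2 = €10
Optimal cost = €285.
Saving = 335 − 285 = €50.

50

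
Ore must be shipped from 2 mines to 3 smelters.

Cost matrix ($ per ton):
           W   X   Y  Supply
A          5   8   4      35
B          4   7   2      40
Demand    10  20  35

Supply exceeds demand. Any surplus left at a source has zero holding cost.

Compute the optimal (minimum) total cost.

275

A cheapest plan:
  A→W: 10 × $5 = $50
  A→X: 15 × $8 = $120
  B→X: 5 × $7 = $35
  B→Y: 35 × $2 = $70
Total = 50 + 120 + 35 + 70 = $275.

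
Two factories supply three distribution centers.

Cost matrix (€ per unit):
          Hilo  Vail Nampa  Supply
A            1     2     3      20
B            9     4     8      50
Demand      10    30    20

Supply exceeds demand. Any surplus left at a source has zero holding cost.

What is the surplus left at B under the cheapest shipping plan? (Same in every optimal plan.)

An optimal plan:
  A->Hilo: 10 × €1 = €10
  A->Nampa: 10 × €3 = €30
  B->Vail: 30 × €4 = €120
  B->Nampa: 10 × €8 = €80
Total cost = €240.
B ships 40 of its 50, leaving 10.

10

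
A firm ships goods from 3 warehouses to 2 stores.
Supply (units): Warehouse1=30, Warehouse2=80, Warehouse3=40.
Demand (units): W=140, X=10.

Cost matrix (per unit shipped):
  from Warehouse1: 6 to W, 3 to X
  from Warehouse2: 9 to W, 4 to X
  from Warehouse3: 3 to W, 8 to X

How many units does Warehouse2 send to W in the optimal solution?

The minimum-cost plan:
  Warehouse1→W: 30 × 6 = 180
  Warehouse2→W: 70 × 9 = 630
  Warehouse2→X: 10 × 4 = 40
  Warehouse3→W: 40 × 3 = 120
Total cost = 970.
So Warehouse2→W carries 70 units.

70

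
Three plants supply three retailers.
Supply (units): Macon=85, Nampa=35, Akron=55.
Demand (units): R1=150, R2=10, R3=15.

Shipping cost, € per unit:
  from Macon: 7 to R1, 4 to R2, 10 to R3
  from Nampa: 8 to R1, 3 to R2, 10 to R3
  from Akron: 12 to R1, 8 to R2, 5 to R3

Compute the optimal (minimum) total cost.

1380

A cheapest plan:
  Macon–R1: 85 × €7 = €595
  Nampa–R1: 25 × €8 = €200
  Nampa–R2: 10 × €3 = €30
  Akron–R1: 40 × €12 = €480
  Akron–R3: 15 × €5 = €75
Total = 595 + 200 + 30 + 480 + 75 = €1380.
(Supply check: Macon ships 85; Nampa ships 35; Akron ships 55.)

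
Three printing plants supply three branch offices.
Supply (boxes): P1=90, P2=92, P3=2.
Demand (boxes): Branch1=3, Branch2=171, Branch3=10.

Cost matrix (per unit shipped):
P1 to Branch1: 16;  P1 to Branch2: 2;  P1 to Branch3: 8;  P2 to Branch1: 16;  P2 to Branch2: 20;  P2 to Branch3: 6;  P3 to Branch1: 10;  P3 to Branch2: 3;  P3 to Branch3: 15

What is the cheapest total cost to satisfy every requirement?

1874

An optimal shipping plan:
  P1 to Branch2: 90 boxes
  P2 to Branch1: 3 boxes
  P2 to Branch2: 79 boxes
  P2 to Branch3: 10 boxes
  P3 to Branch2: 2 boxes
Total cost = 1874.
(Supply check: P1 ships 90; P2 ships 92; P3 ships 2.)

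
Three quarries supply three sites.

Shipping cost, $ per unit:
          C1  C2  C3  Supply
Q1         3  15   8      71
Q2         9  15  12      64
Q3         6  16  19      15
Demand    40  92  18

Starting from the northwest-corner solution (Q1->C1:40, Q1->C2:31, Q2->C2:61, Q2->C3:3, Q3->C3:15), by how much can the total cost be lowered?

Current plan cost = 40·3 + 31·15 + 61·15 + 3·12 + 15·19 = $1821.
Optimal plan:
  Q1–C1: 40 truckloads
  Q1–C2: 13 truckloads
  Q1–C3: 18 truckloads
  Q2–C2: 64 truckloads
  Q3–C2: 15 truckloads
Optimal cost = $1659.
Saving = 1821 − 1659 = $162.

162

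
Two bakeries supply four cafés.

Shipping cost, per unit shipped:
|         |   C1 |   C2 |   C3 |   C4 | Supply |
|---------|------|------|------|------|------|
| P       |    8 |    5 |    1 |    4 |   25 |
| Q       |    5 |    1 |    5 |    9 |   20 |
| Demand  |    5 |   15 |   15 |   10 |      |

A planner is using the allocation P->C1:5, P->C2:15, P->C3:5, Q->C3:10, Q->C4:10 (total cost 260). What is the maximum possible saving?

Current plan cost = 5·8 + 15·5 + 5·1 + 10·5 + 10·9 = 260.
Optimal plan:
  P->C3: 15 × 1 = 15
  P->C4: 10 × 4 = 40
  Q->C1: 5 × 5 = 25
  Q->C2: 15 × 1 = 15
Optimal cost = 95.
Saving = 260 − 95 = 165.

165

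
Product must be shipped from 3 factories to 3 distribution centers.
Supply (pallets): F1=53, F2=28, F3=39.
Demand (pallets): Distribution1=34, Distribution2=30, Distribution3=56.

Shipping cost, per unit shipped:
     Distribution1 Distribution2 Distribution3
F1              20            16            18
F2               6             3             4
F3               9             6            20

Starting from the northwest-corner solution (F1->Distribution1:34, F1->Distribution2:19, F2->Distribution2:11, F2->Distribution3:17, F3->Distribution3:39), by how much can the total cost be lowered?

513

Current plan cost = 34·20 + 19·16 + 11·3 + 17·4 + 39·20 = 1865.
Optimal plan:
  F1→Distribution2: 25 × 16 = 400
  F1→Distribution3: 28 × 18 = 504
  F2→Distribution3: 28 × 4 = 112
  F3→Distribution1: 34 × 9 = 306
  F3→Distribution2: 5 × 6 = 30
Optimal cost = 1352.
Saving = 1865 − 1352 = 513.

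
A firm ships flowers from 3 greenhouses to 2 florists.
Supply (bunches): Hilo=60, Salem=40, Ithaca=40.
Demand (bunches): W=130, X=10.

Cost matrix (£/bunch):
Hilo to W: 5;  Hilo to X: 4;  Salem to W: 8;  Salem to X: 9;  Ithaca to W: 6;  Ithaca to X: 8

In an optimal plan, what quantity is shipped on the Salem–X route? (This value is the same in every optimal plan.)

Solving gives:
  Hilo→W: 50 × £5 = £250
  Hilo→X: 10 × £4 = £40
  Salem→W: 40 × £8 = £320
  Ithaca→W: 40 × £6 = £240
Total cost = £850.
The route Salem→X is not used.

0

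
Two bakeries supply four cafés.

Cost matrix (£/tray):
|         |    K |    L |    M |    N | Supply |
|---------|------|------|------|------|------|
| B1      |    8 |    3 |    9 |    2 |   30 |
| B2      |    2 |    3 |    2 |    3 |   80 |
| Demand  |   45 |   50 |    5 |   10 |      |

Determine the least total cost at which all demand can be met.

270

One minimum-cost allocation:
  B1->L: 20 × £3 = £60
  B1->N: 10 × £2 = £20
  B2->K: 45 × £2 = £90
  B2->L: 30 × £3 = £90
  B2->M: 5 × £2 = £10
Total = 60 + 20 + 90 + 90 + 10 = £270.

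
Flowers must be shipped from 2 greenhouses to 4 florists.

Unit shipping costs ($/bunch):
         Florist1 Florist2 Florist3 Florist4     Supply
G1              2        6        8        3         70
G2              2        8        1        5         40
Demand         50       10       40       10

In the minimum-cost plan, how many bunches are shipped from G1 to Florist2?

10

Optimal shipments:
  G1->Florist1: 50 × $2 = $100
  G1->Florist2: 10 × $6 = $60
  G1->Florist4: 10 × $3 = $30
  G2->Florist3: 40 × $1 = $40
Total cost = $230.
So G1→Florist2 carries 10 bunches.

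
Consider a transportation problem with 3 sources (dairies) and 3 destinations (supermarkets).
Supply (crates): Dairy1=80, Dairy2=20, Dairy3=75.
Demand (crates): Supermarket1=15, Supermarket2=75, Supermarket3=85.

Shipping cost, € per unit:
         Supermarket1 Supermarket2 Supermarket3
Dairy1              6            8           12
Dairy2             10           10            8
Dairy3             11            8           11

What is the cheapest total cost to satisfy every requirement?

An optimal shipping plan:
  Dairy1->Supermarket1: 15 × €6 = €90
  Dairy1->Supermarket2: 65 × €8 = €520
  Dairy2->Supermarket3: 20 × €8 = €160
  Dairy3->Supermarket2: 10 × €8 = €80
  Dairy3->Supermarket3: 65 × €11 = €715
Total = 90 + 520 + 160 + 80 + 715 = €1565.

1565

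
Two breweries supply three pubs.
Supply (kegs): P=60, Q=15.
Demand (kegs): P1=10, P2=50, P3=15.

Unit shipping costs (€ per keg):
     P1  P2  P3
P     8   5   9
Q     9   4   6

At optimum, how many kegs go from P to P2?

The minimum-cost plan:
  P→P1: 10 × €8 = €80
  P→P2: 50 × €5 = €250
  Q→P3: 15 × €6 = €90
Total cost = €420.
So P→P2 carries 50 kegs.

50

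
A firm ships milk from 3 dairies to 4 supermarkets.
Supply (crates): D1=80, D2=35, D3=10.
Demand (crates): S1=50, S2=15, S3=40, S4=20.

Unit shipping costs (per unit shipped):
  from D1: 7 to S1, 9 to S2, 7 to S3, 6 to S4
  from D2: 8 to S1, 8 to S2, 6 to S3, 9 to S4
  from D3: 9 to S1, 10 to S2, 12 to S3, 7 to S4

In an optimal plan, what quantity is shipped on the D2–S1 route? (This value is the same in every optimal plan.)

Optimal shipments:
  D1->S1: 50 crates
  D1->S2: 15 crates
  D1->S3: 5 crates
  D1->S4: 10 crates
  D2->S3: 35 crates
  D3->S4: 10 crates
Total cost = 860.
The route D2→S1 is not used.

0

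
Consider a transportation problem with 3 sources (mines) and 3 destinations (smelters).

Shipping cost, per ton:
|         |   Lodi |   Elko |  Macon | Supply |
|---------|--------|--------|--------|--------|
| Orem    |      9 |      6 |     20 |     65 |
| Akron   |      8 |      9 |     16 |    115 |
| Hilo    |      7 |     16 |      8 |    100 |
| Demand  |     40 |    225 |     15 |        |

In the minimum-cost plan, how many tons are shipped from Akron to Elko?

115

Optimal shipments:
  Orem–Elko: 65 tons
  Akron–Elko: 115 tons
  Hilo–Lodi: 40 tons
  Hilo–Elko: 45 tons
  Hilo–Macon: 15 tons
Total cost = 2545.
So Akron→Elko carries 115 tons.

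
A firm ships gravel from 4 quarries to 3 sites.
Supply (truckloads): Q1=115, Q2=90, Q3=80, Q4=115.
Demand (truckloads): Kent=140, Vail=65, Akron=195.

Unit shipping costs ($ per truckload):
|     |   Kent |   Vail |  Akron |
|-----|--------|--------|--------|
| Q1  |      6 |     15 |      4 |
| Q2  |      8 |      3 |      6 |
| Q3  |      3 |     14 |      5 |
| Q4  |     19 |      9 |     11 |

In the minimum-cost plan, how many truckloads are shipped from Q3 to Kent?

80

Solving gives:
  Q1 to Kent: 35 × $6 = $210
  Q1 to Akron: 80 × $4 = $320
  Q2 to Kent: 25 × $8 = $200
  Q2 to Vail: 65 × $3 = $195
  Q3 to Kent: 80 × $3 = $240
  Q4 to Akron: 115 × $11 = $1265
Total cost = $2430.
So Q3→Kent carries 80 truckloads.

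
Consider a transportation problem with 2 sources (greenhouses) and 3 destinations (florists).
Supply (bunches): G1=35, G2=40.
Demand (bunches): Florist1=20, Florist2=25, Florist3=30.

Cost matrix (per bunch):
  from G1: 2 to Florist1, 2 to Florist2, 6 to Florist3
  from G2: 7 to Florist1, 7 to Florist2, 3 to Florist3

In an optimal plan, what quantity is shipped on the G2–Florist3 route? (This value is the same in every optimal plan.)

Optimal shipments:
  G1–Florist1: 20 × 2 = 40
  G1–Florist2: 15 × 2 = 30
  G2–Florist2: 10 × 7 = 70
  G2–Florist3: 30 × 3 = 90
Total cost = 230.
So G2→Florist3 carries 30 bunches.

30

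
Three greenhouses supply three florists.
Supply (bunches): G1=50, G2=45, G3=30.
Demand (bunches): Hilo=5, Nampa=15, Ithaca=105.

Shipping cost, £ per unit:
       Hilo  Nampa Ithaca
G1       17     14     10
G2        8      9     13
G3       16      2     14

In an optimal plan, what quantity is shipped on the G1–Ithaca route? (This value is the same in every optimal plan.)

Optimal shipments:
  G1->Ithaca: 50 bunches
  G2->Hilo: 5 bunches
  G2->Ithaca: 40 bunches
  G3->Nampa: 15 bunches
  G3->Ithaca: 15 bunches
Total cost = £1300.
So G1→Ithaca carries 50 bunches.

50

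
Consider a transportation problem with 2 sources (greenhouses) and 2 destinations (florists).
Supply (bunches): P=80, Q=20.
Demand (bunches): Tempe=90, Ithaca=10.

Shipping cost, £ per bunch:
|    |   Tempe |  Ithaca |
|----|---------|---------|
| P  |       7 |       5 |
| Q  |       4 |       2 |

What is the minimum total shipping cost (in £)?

620

One minimum-cost allocation:
  P→Tempe: 70 bunches
  P→Ithaca: 10 bunches
  Q→Tempe: 20 bunches
Total cost = £620.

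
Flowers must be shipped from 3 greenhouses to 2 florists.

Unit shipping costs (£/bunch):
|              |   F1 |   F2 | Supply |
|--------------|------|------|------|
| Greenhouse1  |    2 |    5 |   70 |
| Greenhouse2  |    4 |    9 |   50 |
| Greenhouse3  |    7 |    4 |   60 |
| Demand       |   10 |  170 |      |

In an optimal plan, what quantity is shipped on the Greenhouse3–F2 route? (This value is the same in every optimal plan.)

60

The minimum-cost plan:
  Greenhouse1–F2: 70 × £5 = £350
  Greenhouse2–F1: 10 × £4 = £40
  Greenhouse2–F2: 40 × £9 = £360
  Greenhouse3–F2: 60 × £4 = £240
Total cost = £990.
So Greenhouse3→F2 carries 60 bunches.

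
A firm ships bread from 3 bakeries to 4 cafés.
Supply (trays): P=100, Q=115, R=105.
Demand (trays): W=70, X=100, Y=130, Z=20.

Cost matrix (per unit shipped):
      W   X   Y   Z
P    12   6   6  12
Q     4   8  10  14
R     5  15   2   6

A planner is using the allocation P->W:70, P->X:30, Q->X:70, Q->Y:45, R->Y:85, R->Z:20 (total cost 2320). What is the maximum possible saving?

Current plan cost = 70·12 + 30·6 + 70·8 + 45·10 + 85·2 + 20·6 = 2320.
Optimal plan:
  P to X: 55 trays
  P to Y: 45 trays
  Q to W: 70 trays
  Q to X: 45 trays
  R to Y: 85 trays
  R to Z: 20 trays
Optimal cost = 1530.
Saving = 2320 − 1530 = 790.

790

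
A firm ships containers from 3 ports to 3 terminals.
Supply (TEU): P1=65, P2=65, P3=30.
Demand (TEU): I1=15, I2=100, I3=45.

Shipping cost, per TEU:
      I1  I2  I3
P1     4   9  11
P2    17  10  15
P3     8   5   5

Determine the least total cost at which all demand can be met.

1340

A cheapest plan:
  P1–I1: 15 TEU
  P1–I2: 35 TEU
  P1–I3: 15 TEU
  P2–I2: 65 TEU
  P3–I3: 30 TEU
Total cost = 1340.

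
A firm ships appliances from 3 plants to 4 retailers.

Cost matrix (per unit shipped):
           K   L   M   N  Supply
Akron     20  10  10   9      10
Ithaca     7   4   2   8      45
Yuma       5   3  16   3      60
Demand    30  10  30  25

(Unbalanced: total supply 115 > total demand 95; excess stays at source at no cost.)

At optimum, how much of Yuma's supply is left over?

0

Minimum-cost shipments:
  Ithaca to L: 5 × 4 = 20
  Ithaca to M: 30 × 2 = 60
  Yuma to K: 30 × 5 = 150
  Yuma to L: 5 × 3 = 15
  Yuma to N: 25 × 3 = 75
Total cost = 320.
Yuma ships 60 of its 60, leaving 0.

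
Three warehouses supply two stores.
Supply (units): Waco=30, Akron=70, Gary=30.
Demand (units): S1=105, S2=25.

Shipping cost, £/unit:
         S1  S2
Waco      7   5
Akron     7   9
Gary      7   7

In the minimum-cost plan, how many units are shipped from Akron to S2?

0

Optimal shipments:
  Waco->S1: 5 × £7 = £35
  Waco->S2: 25 × £5 = £125
  Akron->S1: 70 × £7 = £490
  Gary->S1: 30 × £7 = £210
Total cost = £860.
The route Akron→S2 is not used.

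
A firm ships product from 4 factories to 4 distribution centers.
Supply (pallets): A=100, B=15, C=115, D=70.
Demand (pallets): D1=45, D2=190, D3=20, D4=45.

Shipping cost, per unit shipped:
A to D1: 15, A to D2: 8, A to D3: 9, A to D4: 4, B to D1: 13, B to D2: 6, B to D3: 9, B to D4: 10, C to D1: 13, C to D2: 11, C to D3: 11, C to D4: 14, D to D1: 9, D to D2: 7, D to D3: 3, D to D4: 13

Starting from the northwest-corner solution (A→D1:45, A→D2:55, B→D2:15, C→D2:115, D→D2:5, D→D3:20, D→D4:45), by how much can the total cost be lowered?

675

Current plan cost = 45·15 + 55·8 + 15·6 + 115·11 + 5·7 + 20·3 + 45·13 = 3150.
Optimal plan:
  A->D2: 55 × 8 = 440
  A->D4: 45 × 4 = 180
  B->D2: 15 × 6 = 90
  C->D1: 45 × 13 = 585
  C->D2: 70 × 11 = 770
  D->D2: 50 × 7 = 350
  D->D3: 20 × 3 = 60
Optimal cost = 2475.
Saving = 3150 − 2475 = 675.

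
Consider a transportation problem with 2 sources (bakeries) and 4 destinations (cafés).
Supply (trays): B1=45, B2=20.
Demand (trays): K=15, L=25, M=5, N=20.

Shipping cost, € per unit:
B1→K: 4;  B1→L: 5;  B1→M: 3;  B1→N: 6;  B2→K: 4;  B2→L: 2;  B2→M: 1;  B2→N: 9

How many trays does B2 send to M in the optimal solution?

0

Optimal shipments:
  B1–K: 15 × €4 = €60
  B1–L: 5 × €5 = €25
  B1–M: 5 × €3 = €15
  B1–N: 20 × €6 = €120
  B2–L: 20 × €2 = €40
Total cost = €260.
The route B2→M is not used.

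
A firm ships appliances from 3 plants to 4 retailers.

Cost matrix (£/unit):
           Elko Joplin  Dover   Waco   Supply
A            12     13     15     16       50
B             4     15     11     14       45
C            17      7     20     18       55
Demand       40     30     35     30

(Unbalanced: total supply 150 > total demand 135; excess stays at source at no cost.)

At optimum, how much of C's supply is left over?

Minimum-cost shipments:
  A–Dover: 30 × £15 = £450
  A–Waco: 20 × £16 = £320
  B–Elko: 40 × £4 = £160
  B–Dover: 5 × £11 = £55
  C–Joplin: 30 × £7 = £210
  C–Waco: 10 × £18 = £180
Total cost = £1375.
C ships 40 of its 55, leaving 15.

15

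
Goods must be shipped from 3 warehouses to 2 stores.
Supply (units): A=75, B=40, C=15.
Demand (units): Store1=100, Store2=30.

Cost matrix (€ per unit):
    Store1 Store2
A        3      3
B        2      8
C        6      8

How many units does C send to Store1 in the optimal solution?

The minimum-cost plan:
  A→Store1: 45 × €3 = €135
  A→Store2: 30 × €3 = €90
  B→Store1: 40 × €2 = €80
  C→Store1: 15 × €6 = €90
Total cost = €395.
So C→Store1 carries 15 units.

15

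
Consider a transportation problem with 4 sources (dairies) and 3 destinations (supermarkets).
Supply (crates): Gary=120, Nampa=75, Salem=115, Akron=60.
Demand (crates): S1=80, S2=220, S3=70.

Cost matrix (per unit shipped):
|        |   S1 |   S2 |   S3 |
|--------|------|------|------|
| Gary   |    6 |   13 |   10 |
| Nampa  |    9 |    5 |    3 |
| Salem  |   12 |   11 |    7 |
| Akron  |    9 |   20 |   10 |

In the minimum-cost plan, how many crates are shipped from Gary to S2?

40

Solving gives:
  Gary–S1: 80 × 6 = 480
  Gary–S2: 40 × 13 = 520
  Nampa–S2: 75 × 5 = 375
  Salem–S2: 105 × 11 = 1155
  Salem–S3: 10 × 7 = 70
  Akron–S3: 60 × 10 = 600
Total cost = 3200.
So Gary→S2 carries 40 crates.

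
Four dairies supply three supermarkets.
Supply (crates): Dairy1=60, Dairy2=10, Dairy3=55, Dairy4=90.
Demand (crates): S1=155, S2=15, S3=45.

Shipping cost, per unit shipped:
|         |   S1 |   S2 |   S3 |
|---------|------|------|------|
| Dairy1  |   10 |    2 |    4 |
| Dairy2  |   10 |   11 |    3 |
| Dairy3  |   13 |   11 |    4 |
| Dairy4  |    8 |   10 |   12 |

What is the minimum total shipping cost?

1610

Optimal allocation:
  Dairy1→S1: 45 × 10 = 450
  Dairy1→S2: 15 × 2 = 30
  Dairy2→S1: 10 × 10 = 100
  Dairy3→S1: 10 × 13 = 130
  Dairy3→S3: 45 × 4 = 180
  Dairy4→S1: 90 × 8 = 720
Total = 450 + 30 + 100 + 130 + 180 + 720 = 1610.
(Supply check: Dairy1 ships 60; Dairy2 ships 10; Dairy3 ships 55; Dairy4 ships 90.)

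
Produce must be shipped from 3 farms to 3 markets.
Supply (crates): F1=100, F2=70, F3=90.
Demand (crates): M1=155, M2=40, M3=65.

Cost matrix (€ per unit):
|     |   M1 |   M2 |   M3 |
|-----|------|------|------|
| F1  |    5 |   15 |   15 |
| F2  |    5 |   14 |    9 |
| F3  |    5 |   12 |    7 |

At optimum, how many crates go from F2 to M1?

55

Solving gives:
  F1 to M1: 100 crates
  F2 to M1: 55 crates
  F2 to M3: 15 crates
  F3 to M2: 40 crates
  F3 to M3: 50 crates
Total cost = €1740.
So F2→M1 carries 55 crates.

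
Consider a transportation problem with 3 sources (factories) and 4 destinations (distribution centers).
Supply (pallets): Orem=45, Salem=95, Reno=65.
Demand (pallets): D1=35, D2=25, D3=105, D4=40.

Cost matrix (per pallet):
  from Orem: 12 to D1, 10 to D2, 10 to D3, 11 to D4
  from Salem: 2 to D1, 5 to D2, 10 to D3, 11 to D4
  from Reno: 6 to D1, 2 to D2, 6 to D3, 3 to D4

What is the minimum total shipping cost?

A cheapest plan:
  Orem to D3: 45 × 10 = 450
  Salem to D1: 35 × 2 = 70
  Salem to D2: 25 × 5 = 125
  Salem to D3: 35 × 10 = 350
  Reno to D3: 25 × 6 = 150
  Reno to D4: 40 × 3 = 120
Total = 450 + 70 + 125 + 350 + 150 + 120 = 1265.

1265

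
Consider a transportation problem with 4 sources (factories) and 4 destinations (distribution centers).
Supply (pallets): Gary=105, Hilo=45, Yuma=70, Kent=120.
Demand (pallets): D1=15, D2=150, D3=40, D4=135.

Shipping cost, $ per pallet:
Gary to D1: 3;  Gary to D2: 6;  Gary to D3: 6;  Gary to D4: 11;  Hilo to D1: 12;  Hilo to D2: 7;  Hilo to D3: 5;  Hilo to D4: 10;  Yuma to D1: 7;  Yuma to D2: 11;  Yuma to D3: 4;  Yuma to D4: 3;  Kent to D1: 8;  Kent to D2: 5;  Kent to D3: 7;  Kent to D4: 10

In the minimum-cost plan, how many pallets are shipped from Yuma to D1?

The minimum-cost plan:
  Gary→D1: 15 × $3 = $45
  Gary→D2: 30 × $6 = $180
  Gary→D3: 40 × $6 = $240
  Gary→D4: 20 × $11 = $220
  Hilo→D4: 45 × $10 = $450
  Yuma→D4: 70 × $3 = $210
  Kent→D2: 120 × $5 = $600
Total cost = $1945.
The route Yuma→D1 is not used.

0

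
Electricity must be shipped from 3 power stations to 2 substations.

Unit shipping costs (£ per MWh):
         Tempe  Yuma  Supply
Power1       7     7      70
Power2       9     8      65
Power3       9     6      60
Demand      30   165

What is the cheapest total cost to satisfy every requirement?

An optimal shipping plan:
  Power1→Tempe: 30 MWh
  Power1→Yuma: 40 MWh
  Power2→Yuma: 65 MWh
  Power3→Yuma: 60 MWh
Total cost = £1370.

1370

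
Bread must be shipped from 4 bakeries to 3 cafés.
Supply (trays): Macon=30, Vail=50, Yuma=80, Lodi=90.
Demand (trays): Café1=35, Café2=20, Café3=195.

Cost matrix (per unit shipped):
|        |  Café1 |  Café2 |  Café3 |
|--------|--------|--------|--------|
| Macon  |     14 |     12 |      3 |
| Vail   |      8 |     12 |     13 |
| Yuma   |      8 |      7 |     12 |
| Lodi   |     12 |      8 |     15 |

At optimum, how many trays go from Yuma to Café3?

Solving gives:
  Macon–Café3: 30 trays
  Vail–Café1: 35 trays
  Vail–Café3: 15 trays
  Yuma–Café3: 80 trays
  Lodi–Café2: 20 trays
  Lodi–Café3: 70 trays
Total cost = 2735.
So Yuma→Café3 carries 80 trays.

80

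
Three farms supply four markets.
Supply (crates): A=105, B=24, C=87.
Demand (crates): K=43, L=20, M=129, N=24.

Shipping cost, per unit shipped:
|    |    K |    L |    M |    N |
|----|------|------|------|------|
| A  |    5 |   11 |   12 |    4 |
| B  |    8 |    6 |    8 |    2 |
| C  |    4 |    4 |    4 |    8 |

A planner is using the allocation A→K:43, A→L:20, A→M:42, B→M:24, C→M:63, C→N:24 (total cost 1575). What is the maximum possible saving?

Current plan cost = 43·5 + 20·11 + 42·12 + 24·8 + 63·4 + 24·8 = 1575.
Optimal plan:
  A->K: 43 × 5 = 215
  A->M: 38 × 12 = 456
  A->N: 24 × 4 = 96
  B->L: 20 × 6 = 120
  B->M: 4 × 8 = 32
  C->M: 87 × 4 = 348
Optimal cost = 1267.
Saving = 1575 − 1267 = 308.

308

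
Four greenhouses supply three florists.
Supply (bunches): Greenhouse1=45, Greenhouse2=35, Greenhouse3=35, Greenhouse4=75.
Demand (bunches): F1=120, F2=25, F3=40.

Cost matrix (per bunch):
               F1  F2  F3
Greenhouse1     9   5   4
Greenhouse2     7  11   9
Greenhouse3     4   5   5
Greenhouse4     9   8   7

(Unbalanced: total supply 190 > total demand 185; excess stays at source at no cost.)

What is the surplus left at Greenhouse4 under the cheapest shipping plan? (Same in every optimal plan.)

5

Minimum-cost shipments:
  Greenhouse1->F2: 25 bunches
  Greenhouse1->F3: 20 bunches
  Greenhouse2->F1: 35 bunches
  Greenhouse3->F1: 35 bunches
  Greenhouse4->F1: 50 bunches
  Greenhouse4->F3: 20 bunches
Total cost = 1180.
Greenhouse4 ships 70 of its 75, leaving 5.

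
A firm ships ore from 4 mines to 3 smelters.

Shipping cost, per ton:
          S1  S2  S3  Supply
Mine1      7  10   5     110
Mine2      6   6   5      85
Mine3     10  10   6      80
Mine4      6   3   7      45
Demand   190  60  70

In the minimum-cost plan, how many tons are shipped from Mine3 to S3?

70

The minimum-cost plan:
  Mine1–S1: 110 × 7 = 770
  Mine2–S1: 70 × 6 = 420
  Mine2–S2: 15 × 6 = 90
  Mine3–S1: 10 × 10 = 100
  Mine3–S3: 70 × 6 = 420
  Mine4–S2: 45 × 3 = 135
Total cost = 1935.
So Mine3→S3 carries 70 tons.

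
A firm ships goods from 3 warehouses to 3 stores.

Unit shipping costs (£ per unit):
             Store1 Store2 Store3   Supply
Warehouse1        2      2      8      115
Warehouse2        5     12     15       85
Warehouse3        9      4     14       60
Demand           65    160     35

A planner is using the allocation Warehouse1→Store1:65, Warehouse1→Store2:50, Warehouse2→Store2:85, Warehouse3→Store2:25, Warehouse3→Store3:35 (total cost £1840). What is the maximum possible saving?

Current plan cost = 65·2 + 50·2 + 85·12 + 25·4 + 35·14 = £1840.
Optimal plan:
  Warehouse1–Store2: 100 × £2 = £200
  Warehouse1–Store3: 15 × £8 = £120
  Warehouse2–Store1: 65 × £5 = £325
  Warehouse2–Store3: 20 × £15 = £300
  Warehouse3–Store2: 60 × £4 = £240
Optimal cost = £1185.
Saving = 1840 − 1185 = £655.

655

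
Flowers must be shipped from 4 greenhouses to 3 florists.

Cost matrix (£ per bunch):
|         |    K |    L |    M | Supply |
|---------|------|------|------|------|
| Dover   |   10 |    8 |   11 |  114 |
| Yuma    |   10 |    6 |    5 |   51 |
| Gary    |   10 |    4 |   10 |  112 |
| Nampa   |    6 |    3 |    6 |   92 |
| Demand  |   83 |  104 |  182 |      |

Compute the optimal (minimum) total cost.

2474

One minimum-cost allocation:
  Dover–K: 83 × £10 = £830
  Dover–M: 31 × £11 = £341
  Yuma–M: 51 × £5 = £255
  Gary–L: 104 × £4 = £416
  Gary–M: 8 × £10 = £80
  Nampa–M: 92 × £6 = £552
Total = 830 + 341 + 255 + 416 + 80 + 552 = £2474.
(Supply check: Dover ships 114; Yuma ships 51; Gary ships 112; Nampa ships 92.)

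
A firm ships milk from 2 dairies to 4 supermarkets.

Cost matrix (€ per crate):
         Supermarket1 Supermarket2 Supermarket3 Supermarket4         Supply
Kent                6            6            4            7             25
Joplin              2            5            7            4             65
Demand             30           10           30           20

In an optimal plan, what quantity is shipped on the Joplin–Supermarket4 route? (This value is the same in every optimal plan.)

20

Solving gives:
  Kent–Supermarket3: 25 × €4 = €100
  Joplin–Supermarket1: 30 × €2 = €60
  Joplin–Supermarket2: 10 × €5 = €50
  Joplin–Supermarket3: 5 × €7 = €35
  Joplin–Supermarket4: 20 × €4 = €80
Total cost = €325.
So Joplin→Supermarket4 carries 20 crates.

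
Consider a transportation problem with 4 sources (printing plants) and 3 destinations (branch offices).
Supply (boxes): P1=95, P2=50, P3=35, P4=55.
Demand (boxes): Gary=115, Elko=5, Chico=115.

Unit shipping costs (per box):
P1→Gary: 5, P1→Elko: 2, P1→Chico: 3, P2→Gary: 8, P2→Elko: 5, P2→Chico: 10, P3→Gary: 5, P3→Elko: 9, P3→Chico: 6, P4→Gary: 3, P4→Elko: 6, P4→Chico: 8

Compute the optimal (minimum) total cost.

1030

Optimal allocation:
  P1 to Chico: 95 × 3 = 285
  P2 to Gary: 45 × 8 = 360
  P2 to Elko: 5 × 5 = 25
  P3 to Gary: 15 × 5 = 75
  P3 to Chico: 20 × 6 = 120
  P4 to Gary: 55 × 3 = 165
Total = 285 + 360 + 25 + 75 + 120 + 165 = 1030.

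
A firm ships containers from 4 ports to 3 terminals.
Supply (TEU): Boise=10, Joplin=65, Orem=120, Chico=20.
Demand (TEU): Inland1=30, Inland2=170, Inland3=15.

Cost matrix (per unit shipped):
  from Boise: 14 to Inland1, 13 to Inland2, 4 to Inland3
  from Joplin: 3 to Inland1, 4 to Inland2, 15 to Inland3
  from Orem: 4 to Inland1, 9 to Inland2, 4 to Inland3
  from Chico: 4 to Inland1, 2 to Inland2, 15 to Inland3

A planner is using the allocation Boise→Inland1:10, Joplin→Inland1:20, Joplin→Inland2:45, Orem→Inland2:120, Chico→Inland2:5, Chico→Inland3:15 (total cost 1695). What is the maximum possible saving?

450

Current plan cost = 10·14 + 20·3 + 45·4 + 120·9 + 5·2 + 15·15 = 1695.
Optimal plan:
  Boise->Inland3: 10 × 4 = 40
  Joplin->Inland2: 65 × 4 = 260
  Orem->Inland1: 30 × 4 = 120
  Orem->Inland2: 85 × 9 = 765
  Orem->Inland3: 5 × 4 = 20
  Chico->Inland2: 20 × 2 = 40
Optimal cost = 1245.
Saving = 1695 − 1245 = 450.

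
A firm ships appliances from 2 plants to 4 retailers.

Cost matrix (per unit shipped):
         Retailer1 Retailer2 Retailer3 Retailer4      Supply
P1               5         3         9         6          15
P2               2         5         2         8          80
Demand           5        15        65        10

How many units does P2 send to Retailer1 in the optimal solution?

Solving gives:
  P1→Retailer2: 15 × 3 = 45
  P2→Retailer1: 5 × 2 = 10
  P2→Retailer3: 65 × 2 = 130
  P2→Retailer4: 10 × 8 = 80
Total cost = 265.
So P2→Retailer1 carries 5 units.

5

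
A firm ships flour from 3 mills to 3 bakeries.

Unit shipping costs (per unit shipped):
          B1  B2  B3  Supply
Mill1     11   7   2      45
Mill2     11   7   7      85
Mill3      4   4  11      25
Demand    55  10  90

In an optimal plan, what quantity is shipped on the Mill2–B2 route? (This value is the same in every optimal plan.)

Solving gives:
  Mill1→B3: 45 sacks
  Mill2→B1: 30 sacks
  Mill2→B2: 10 sacks
  Mill2→B3: 45 sacks
  Mill3→B1: 25 sacks
Total cost = 905.
So Mill2→B2 carries 10 sacks.

10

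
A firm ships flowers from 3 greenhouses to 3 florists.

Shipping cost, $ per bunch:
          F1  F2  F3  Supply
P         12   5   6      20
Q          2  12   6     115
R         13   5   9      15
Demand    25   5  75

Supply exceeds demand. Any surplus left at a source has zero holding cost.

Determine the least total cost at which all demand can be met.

An optimal shipping plan:
  P to F2: 5 × $5 = $25
  Q to F1: 25 × $2 = $50
  Q to F3: 75 × $6 = $450
Total = 25 + 50 + 450 = $525.

525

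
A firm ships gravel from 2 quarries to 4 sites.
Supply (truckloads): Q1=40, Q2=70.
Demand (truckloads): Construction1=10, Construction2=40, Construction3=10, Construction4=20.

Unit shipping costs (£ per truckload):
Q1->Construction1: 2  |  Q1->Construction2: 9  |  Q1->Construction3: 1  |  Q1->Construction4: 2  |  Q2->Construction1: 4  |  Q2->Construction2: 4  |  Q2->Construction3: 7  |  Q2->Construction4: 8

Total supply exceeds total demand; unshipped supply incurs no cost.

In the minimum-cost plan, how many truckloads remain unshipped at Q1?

0

An optimal plan:
  Q1→Construction1: 10 × £2 = £20
  Q1→Construction3: 10 × £1 = £10
  Q1→Construction4: 20 × £2 = £40
  Q2→Construction2: 40 × £4 = £160
Total cost = £230.
Q1 ships 40 of its 40, leaving 0.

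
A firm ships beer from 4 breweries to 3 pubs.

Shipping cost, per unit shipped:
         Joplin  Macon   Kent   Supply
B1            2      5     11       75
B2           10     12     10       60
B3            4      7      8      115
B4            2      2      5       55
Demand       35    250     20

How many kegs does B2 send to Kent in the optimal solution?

20

Solving gives:
  B1→Macon: 75 × 5 = 375
  B2→Macon: 40 × 12 = 480
  B2→Kent: 20 × 10 = 200
  B3→Joplin: 35 × 4 = 140
  B3→Macon: 80 × 7 = 560
  B4→Macon: 55 × 2 = 110
Total cost = 1865.
So B2→Kent carries 20 kegs.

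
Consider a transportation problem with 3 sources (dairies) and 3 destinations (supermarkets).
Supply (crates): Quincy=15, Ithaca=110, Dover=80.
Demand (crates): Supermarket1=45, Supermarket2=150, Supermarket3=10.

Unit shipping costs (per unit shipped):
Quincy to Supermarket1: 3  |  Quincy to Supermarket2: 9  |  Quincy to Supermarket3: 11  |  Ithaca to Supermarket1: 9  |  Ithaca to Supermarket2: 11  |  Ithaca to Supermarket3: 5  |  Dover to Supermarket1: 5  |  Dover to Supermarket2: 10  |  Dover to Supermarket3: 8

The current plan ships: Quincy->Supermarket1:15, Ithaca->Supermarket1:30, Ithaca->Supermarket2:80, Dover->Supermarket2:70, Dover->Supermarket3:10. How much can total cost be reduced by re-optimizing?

Current plan cost = 15·3 + 30·9 + 80·11 + 70·10 + 10·8 = 1975.
Optimal plan:
  Quincy→Supermarket1: 15 crates
  Ithaca→Supermarket2: 100 crates
  Ithaca→Supermarket3: 10 crates
  Dover→Supermarket1: 30 crates
  Dover→Supermarket2: 50 crates
Optimal cost = 1845.
Saving = 1975 − 1845 = 130.

130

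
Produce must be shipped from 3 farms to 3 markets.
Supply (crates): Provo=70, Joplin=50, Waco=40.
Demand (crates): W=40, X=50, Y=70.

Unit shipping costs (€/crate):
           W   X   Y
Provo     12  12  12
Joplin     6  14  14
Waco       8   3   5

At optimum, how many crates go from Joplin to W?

40

The minimum-cost plan:
  Provo→Y: 70 × €12 = €840
  Joplin→W: 40 × €6 = €240
  Joplin→X: 10 × €14 = €140
  Waco→X: 40 × €3 = €120
Total cost = €1340.
So Joplin→W carries 40 crates.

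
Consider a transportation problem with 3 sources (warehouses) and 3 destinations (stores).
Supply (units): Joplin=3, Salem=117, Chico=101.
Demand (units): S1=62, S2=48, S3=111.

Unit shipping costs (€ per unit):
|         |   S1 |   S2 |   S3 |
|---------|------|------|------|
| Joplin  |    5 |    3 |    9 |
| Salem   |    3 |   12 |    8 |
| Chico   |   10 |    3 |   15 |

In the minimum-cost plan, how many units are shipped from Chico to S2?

Optimal shipments:
  Joplin→S3: 3 units
  Salem→S1: 9 units
  Salem→S3: 108 units
  Chico→S1: 53 units
  Chico→S2: 48 units
Total cost = €1592.
So Chico→S2 carries 48 units.

48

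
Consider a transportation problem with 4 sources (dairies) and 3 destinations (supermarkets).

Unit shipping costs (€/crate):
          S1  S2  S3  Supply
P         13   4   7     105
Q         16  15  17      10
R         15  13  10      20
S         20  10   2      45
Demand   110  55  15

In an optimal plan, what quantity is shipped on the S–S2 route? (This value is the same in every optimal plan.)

30

Optimal shipments:
  P->S1: 80 crates
  P->S2: 25 crates
  Q->S1: 10 crates
  R->S1: 20 crates
  S->S2: 30 crates
  S->S3: 15 crates
Total cost = €1930.
So S→S2 carries 30 crates.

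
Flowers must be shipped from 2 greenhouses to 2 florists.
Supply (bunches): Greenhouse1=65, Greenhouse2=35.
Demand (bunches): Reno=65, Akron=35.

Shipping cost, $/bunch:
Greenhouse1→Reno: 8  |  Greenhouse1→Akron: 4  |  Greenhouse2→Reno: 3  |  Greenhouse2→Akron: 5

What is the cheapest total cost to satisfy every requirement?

485

A cheapest plan:
  Greenhouse1→Reno: 30 × $8 = $240
  Greenhouse1→Akron: 35 × $4 = $140
  Greenhouse2→Reno: 35 × $3 = $105
Total = 240 + 140 + 105 = $485.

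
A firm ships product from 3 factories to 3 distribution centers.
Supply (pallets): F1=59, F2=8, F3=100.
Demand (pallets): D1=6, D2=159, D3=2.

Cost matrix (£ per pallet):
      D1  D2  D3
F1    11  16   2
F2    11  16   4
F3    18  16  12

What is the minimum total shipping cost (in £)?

An optimal shipping plan:
  F1->D2: 57 pallets
  F1->D3: 2 pallets
  F2->D1: 6 pallets
  F2->D2: 2 pallets
  F3->D2: 100 pallets
Total cost = £2614.

2614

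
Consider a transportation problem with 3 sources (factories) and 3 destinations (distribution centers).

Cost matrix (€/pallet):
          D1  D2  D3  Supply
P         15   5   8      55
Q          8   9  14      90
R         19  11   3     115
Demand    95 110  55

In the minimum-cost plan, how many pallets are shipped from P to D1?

0

Optimal shipments:
  P–D2: 55 × €5 = €275
  Q–D1: 90 × €8 = €720
  R–D1: 5 × €19 = €95
  R–D2: 55 × €11 = €605
  R–D3: 55 × €3 = €165
Total cost = €1860.
The route P→D1 is not used.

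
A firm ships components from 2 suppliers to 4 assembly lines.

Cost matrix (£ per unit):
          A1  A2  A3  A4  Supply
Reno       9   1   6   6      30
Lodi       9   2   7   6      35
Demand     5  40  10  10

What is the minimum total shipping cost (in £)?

225

A cheapest plan:
  Reno->A2: 20 × £1 = £20
  Reno->A3: 10 × £6 = £60
  Lodi->A1: 5 × £9 = £45
  Lodi->A2: 20 × £2 = £40
  Lodi->A4: 10 × £6 = £60
Total = 20 + 60 + 45 + 40 + 60 = £225.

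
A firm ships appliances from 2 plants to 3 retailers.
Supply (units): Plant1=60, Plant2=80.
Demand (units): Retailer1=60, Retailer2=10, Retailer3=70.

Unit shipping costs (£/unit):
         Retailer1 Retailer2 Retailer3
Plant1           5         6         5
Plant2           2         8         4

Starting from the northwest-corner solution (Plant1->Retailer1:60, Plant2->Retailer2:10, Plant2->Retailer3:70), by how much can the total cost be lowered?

150

Current plan cost = 60·5 + 10·8 + 70·4 = £660.
Optimal plan:
  Plant1→Retailer2: 10 × £6 = £60
  Plant1→Retailer3: 50 × £5 = £250
  Plant2→Retailer1: 60 × £2 = £120
  Plant2→Retailer3: 20 × £4 = £80
Optimal cost = £510.
Saving = 660 − 510 = £150.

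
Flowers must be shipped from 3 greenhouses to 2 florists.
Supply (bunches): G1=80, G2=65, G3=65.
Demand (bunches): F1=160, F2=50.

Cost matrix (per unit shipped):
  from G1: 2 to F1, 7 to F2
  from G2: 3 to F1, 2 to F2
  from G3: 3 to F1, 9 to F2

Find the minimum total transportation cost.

Optimal allocation:
  G1->F1: 80 × 2 = 160
  G2->F1: 15 × 3 = 45
  G2->F2: 50 × 2 = 100
  G3->F1: 65 × 3 = 195
Total = 160 + 45 + 100 + 195 = 500.
(Supply check: G1 ships 80; G2 ships 65; G3 ships 65.)

500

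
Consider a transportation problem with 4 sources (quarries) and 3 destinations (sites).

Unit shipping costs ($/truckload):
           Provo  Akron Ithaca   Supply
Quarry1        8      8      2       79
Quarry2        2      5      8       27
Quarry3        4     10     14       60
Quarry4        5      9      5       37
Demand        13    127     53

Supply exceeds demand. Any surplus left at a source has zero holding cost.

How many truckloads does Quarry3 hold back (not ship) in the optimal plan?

10

Minimum-cost shipments:
  Quarry1 to Akron: 26 × $8 = $208
  Quarry1 to Ithaca: 53 × $2 = $106
  Quarry2 to Akron: 27 × $5 = $135
  Quarry3 to Provo: 13 × $4 = $52
  Quarry3 to Akron: 37 × $10 = $370
  Quarry4 to Akron: 37 × $9 = $333
Total cost = $1204.
Quarry3 ships 50 of its 60, leaving 10.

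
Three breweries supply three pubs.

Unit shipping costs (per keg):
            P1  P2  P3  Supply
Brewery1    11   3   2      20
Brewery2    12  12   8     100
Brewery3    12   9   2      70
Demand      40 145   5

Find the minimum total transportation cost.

A cheapest plan:
  Brewery1–P2: 20 × 3 = 60
  Brewery2–P1: 40 × 12 = 480
  Brewery2–P2: 60 × 12 = 720
  Brewery3–P2: 65 × 9 = 585
  Brewery3–P3: 5 × 2 = 10
Total = 60 + 480 + 720 + 585 + 10 = 1855.
(Supply check: Brewery1 ships 20; Brewery2 ships 100; Brewery3 ships 70.)

1855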